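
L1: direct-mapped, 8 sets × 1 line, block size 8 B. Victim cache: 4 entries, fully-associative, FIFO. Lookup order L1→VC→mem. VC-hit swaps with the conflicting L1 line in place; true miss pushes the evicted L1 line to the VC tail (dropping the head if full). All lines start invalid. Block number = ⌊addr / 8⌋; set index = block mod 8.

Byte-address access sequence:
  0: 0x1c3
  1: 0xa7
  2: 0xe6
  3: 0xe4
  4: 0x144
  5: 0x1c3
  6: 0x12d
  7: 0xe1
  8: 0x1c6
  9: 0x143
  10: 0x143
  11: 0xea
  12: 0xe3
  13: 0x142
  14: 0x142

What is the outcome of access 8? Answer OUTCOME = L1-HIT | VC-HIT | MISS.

OUTCOME = L1-HIT

  [0] addr=0x1c3 blk=56 s=0: MISS | VC []
  [1] addr=0xa7 blk=20 s=4: MISS | VC []
  [2] addr=0xe6 blk=28 s=4: MISS | VC [20]
  [3] addr=0xe4 blk=28 s=4: L1-HIT | VC [20]
  [4] addr=0x144 blk=40 s=0: MISS | VC [20, 56]
  [5] addr=0x1c3 blk=56 s=0: VC-HIT | VC [20, 40]
  [6] addr=0x12d blk=37 s=5: MISS | VC [20, 40]
  [7] addr=0xe1 blk=28 s=4: L1-HIT | VC [20, 40]
  [8] addr=0x1c6 blk=56 s=0: L1-HIT | VC [20, 40]
  [9] addr=0x143 blk=40 s=0: VC-HIT | VC [20, 56]
  [10] addr=0x143 blk=40 s=0: L1-HIT | VC [20, 56]
  [11] addr=0xea blk=29 s=5: MISS | VC [20, 56, 37]
  [12] addr=0xe3 blk=28 s=4: L1-HIT | VC [20, 56, 37]
  [13] addr=0x142 blk=40 s=0: L1-HIT | VC [20, 56, 37]
  [14] addr=0x142 blk=40 s=0: L1-HIT | VC [20, 56, 37]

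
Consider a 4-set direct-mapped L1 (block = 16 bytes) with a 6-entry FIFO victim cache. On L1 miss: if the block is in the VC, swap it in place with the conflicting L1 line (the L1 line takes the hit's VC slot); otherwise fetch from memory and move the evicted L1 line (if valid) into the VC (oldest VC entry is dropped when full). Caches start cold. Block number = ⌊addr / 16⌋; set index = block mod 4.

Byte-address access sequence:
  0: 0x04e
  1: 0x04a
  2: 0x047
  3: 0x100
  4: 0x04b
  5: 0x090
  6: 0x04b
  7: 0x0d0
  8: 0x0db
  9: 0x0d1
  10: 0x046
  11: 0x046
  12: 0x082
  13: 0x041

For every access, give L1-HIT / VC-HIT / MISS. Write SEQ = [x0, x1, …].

  [0] addr=0x4e blk=4 s=0: MISS | VC []
  [1] addr=0x4a blk=4 s=0: L1-HIT | VC []
  [2] addr=0x47 blk=4 s=0: L1-HIT | VC []
  [3] addr=0x100 blk=16 s=0: MISS | VC [4]
  [4] addr=0x4b blk=4 s=0: VC-HIT | VC [16]
  [5] addr=0x90 blk=9 s=1: MISS | VC [16]
  [6] addr=0x4b blk=4 s=0: L1-HIT | VC [16]
  [7] addr=0xd0 blk=13 s=1: MISS | VC [16, 9]
  [8] addr=0xdb blk=13 s=1: L1-HIT | VC [16, 9]
  [9] addr=0xd1 blk=13 s=1: L1-HIT | VC [16, 9]
  [10] addr=0x46 blk=4 s=0: L1-HIT | VC [16, 9]
  [11] addr=0x46 blk=4 s=0: L1-HIT | VC [16, 9]
  [12] addr=0x82 blk=8 s=0: MISS | VC [16, 9, 4]
  [13] addr=0x41 blk=4 s=0: VC-HIT | VC [16, 9, 8]

SEQ = [MISS, L1-HIT, L1-HIT, MISS, VC-HIT, MISS, L1-HIT, MISS, L1-HIT, L1-HIT, L1-HIT, L1-HIT, MISS, VC-HIT]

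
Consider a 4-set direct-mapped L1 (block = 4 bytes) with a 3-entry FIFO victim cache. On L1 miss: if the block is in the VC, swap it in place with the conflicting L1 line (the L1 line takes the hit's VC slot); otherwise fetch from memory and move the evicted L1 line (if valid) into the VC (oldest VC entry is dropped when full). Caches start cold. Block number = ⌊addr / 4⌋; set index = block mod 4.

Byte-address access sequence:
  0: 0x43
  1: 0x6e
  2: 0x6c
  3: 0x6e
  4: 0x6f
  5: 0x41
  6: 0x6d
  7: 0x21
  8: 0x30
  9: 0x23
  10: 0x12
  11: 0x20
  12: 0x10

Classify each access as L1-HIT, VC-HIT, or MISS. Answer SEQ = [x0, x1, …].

SEQ = [MISS, MISS, L1-HIT, L1-HIT, L1-HIT, L1-HIT, L1-HIT, MISS, MISS, VC-HIT, MISS, VC-HIT, VC-HIT]

#0 0x43→b16/s0 MISS; vc=[]
#1 0x6e→b27/s3 MISS; vc=[]
#2 0x6c→b27/s3 L1-HIT; vc=[]
#3 0x6e→b27/s3 L1-HIT; vc=[]
#4 0x6f→b27/s3 L1-HIT; vc=[]
#5 0x41→b16/s0 L1-HIT; vc=[]
#6 0x6d→b27/s3 L1-HIT; vc=[]
#7 0x21→b8/s0 MISS; vc=[16]
#8 0x30→b12/s0 MISS; vc=[16,8]
#9 0x23→b8/s0 VC-HIT; vc=[16,12]
#10 0x12→b4/s0 MISS; vc=[16,12,8]
#11 0x20→b8/s0 VC-HIT; vc=[16,12,4]
#12 0x10→b4/s0 VC-HIT; vc=[16,12,8]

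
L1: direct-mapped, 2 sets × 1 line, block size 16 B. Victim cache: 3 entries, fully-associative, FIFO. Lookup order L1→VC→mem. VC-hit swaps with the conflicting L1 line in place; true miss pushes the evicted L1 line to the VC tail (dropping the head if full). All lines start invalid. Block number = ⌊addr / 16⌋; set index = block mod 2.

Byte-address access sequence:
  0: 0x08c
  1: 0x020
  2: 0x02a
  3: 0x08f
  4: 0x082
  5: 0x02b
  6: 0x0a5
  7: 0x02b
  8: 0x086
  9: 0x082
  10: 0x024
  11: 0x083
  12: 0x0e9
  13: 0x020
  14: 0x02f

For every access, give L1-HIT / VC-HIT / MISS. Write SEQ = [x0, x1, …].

#0 0x8c→b8/s0 MISS; vc=[]
#1 0x20→b2/s0 MISS; vc=[8]
#2 0x2a→b2/s0 L1-HIT; vc=[8]
#3 0x8f→b8/s0 VC-HIT; vc=[2]
#4 0x82→b8/s0 L1-HIT; vc=[2]
#5 0x2b→b2/s0 VC-HIT; vc=[8]
#6 0xa5→b10/s0 MISS; vc=[8,2]
#7 0x2b→b2/s0 VC-HIT; vc=[8,10]
#8 0x86→b8/s0 VC-HIT; vc=[2,10]
#9 0x82→b8/s0 L1-HIT; vc=[2,10]
#10 0x24→b2/s0 VC-HIT; vc=[8,10]
#11 0x83→b8/s0 VC-HIT; vc=[2,10]
#12 0xe9→b14/s0 MISS; vc=[2,10,8]
#13 0x20→b2/s0 VC-HIT; vc=[14,10,8]
#14 0x2f→b2/s0 L1-HIT; vc=[14,10,8]

SEQ = [MISS, MISS, L1-HIT, VC-HIT, L1-HIT, VC-HIT, MISS, VC-HIT, VC-HIT, L1-HIT, VC-HIT, VC-HIT, MISS, VC-HIT, L1-HIT]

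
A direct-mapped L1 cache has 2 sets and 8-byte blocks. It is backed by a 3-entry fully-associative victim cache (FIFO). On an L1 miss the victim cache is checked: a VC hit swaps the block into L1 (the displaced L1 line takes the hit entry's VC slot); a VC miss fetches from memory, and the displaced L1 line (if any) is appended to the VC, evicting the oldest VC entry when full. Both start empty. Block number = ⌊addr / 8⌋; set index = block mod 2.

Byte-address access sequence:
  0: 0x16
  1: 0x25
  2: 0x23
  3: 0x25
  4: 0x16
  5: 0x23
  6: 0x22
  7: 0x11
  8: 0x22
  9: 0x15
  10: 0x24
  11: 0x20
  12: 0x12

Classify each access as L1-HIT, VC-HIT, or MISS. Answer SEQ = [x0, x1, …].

  [0] addr=0x16 blk=2 s=0: MISS | VC []
  [1] addr=0x25 blk=4 s=0: MISS | VC [2]
  [2] addr=0x23 blk=4 s=0: L1-HIT | VC [2]
  [3] addr=0x25 blk=4 s=0: L1-HIT | VC [2]
  [4] addr=0x16 blk=2 s=0: VC-HIT | VC [4]
  [5] addr=0x23 blk=4 s=0: VC-HIT | VC [2]
  [6] addr=0x22 blk=4 s=0: L1-HIT | VC [2]
  [7] addr=0x11 blk=2 s=0: VC-HIT | VC [4]
  [8] addr=0x22 blk=4 s=0: VC-HIT | VC [2]
  [9] addr=0x15 blk=2 s=0: VC-HIT | VC [4]
  [10] addr=0x24 blk=4 s=0: VC-HIT | VC [2]
  [11] addr=0x20 blk=4 s=0: L1-HIT | VC [2]
  [12] addr=0x12 blk=2 s=0: VC-HIT | VC [4]

SEQ = [MISS, MISS, L1-HIT, L1-HIT, VC-HIT, VC-HIT, L1-HIT, VC-HIT, VC-HIT, VC-HIT, VC-HIT, L1-HIT, VC-HIT]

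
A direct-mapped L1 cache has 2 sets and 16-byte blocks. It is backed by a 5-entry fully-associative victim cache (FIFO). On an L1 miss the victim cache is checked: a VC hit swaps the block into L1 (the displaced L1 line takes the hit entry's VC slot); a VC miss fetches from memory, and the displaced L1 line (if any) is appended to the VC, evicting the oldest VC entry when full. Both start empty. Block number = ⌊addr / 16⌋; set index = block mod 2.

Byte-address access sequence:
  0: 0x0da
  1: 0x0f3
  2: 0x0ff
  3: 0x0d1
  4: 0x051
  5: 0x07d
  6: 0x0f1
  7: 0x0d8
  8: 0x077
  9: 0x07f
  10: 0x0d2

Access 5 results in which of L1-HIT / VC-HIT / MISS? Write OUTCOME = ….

OUTCOME = MISS

#0 0xda→b13/s1 MISS; vc=[]
#1 0xf3→b15/s1 MISS; vc=[13]
#2 0xff→b15/s1 L1-HIT; vc=[13]
#3 0xd1→b13/s1 VC-HIT; vc=[15]
#4 0x51→b5/s1 MISS; vc=[15,13]
#5 0x7d→b7/s1 MISS; vc=[15,13,5]
#6 0xf1→b15/s1 VC-HIT; vc=[7,13,5]
#7 0xd8→b13/s1 VC-HIT; vc=[7,15,5]
#8 0x77→b7/s1 VC-HIT; vc=[13,15,5]
#9 0x7f→b7/s1 L1-HIT; vc=[13,15,5]
#10 0xd2→b13/s1 VC-HIT; vc=[7,15,5]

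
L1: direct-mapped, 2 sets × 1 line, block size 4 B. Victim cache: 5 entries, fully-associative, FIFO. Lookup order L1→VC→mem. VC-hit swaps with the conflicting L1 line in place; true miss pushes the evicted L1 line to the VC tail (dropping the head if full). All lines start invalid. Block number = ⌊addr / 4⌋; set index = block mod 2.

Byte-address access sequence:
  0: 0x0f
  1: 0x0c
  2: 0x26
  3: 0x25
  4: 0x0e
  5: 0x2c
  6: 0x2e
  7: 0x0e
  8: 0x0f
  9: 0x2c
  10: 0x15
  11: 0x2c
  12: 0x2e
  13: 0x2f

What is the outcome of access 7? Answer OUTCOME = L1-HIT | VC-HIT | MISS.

OUTCOME = VC-HIT

#0 0xf→b3/s1 MISS; vc=[]
#1 0xc→b3/s1 L1-HIT; vc=[]
#2 0x26→b9/s1 MISS; vc=[3]
#3 0x25→b9/s1 L1-HIT; vc=[3]
#4 0xe→b3/s1 VC-HIT; vc=[9]
#5 0x2c→b11/s1 MISS; vc=[9,3]
#6 0x2e→b11/s1 L1-HIT; vc=[9,3]
#7 0xe→b3/s1 VC-HIT; vc=[9,11]
#8 0xf→b3/s1 L1-HIT; vc=[9,11]
#9 0x2c→b11/s1 VC-HIT; vc=[9,3]
#10 0x15→b5/s1 MISS; vc=[9,3,11]
#11 0x2c→b11/s1 VC-HIT; vc=[9,3,5]
#12 0x2e→b11/s1 L1-HIT; vc=[9,3,5]
#13 0x2f→b11/s1 L1-HIT; vc=[9,3,5]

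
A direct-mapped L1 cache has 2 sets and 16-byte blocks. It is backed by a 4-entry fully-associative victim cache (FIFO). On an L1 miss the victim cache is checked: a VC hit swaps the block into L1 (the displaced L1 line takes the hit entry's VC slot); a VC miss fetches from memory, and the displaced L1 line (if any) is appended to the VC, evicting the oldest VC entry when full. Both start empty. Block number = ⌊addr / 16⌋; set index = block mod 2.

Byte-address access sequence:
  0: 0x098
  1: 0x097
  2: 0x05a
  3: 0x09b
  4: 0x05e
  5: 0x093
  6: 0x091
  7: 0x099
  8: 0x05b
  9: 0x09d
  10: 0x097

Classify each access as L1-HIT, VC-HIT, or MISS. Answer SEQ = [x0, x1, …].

SEQ = [MISS, L1-HIT, MISS, VC-HIT, VC-HIT, VC-HIT, L1-HIT, L1-HIT, VC-HIT, VC-HIT, L1-HIT]

#0 0x98→b9/s1 MISS; vc=[]
#1 0x97→b9/s1 L1-HIT; vc=[]
#2 0x5a→b5/s1 MISS; vc=[9]
#3 0x9b→b9/s1 VC-HIT; vc=[5]
#4 0x5e→b5/s1 VC-HIT; vc=[9]
#5 0x93→b9/s1 VC-HIT; vc=[5]
#6 0x91→b9/s1 L1-HIT; vc=[5]
#7 0x99→b9/s1 L1-HIT; vc=[5]
#8 0x5b→b5/s1 VC-HIT; vc=[9]
#9 0x9d→b9/s1 VC-HIT; vc=[5]
#10 0x97→b9/s1 L1-HIT; vc=[5]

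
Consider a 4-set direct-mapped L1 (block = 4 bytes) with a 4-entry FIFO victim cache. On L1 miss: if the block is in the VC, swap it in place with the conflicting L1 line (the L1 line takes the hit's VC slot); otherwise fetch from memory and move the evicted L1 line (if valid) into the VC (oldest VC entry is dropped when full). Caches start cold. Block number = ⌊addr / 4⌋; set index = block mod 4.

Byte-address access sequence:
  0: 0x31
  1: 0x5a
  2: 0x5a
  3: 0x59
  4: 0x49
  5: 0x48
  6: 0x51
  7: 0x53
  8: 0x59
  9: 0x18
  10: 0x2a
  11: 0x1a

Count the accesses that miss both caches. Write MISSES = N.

#0 0x31→b12/s0 MISS; vc=[]
#1 0x5a→b22/s2 MISS; vc=[]
#2 0x5a→b22/s2 L1-HIT; vc=[]
#3 0x59→b22/s2 L1-HIT; vc=[]
#4 0x49→b18/s2 MISS; vc=[22]
#5 0x48→b18/s2 L1-HIT; vc=[22]
#6 0x51→b20/s0 MISS; vc=[22,12]
#7 0x53→b20/s0 L1-HIT; vc=[22,12]
#8 0x59→b22/s2 VC-HIT; vc=[18,12]
#9 0x18→b6/s2 MISS; vc=[18,12,22]
#10 0x2a→b10/s2 MISS; vc=[18,12,22,6]
#11 0x1a→b6/s2 VC-HIT; vc=[18,12,22,10]

MISSES = 6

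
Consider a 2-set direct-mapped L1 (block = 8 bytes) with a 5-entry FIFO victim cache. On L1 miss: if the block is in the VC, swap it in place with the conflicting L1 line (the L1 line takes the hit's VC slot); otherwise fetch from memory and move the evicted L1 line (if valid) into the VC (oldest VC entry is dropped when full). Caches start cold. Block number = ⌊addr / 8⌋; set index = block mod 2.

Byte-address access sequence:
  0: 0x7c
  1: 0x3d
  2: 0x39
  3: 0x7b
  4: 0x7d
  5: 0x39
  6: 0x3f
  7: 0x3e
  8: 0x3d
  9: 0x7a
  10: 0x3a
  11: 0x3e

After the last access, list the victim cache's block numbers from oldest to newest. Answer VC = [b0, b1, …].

VC = [15]

  [0] addr=0x7c blk=15 s=1: MISS | VC []
  [1] addr=0x3d blk=7 s=1: MISS | VC [15]
  [2] addr=0x39 blk=7 s=1: L1-HIT | VC [15]
  [3] addr=0x7b blk=15 s=1: VC-HIT | VC [7]
  [4] addr=0x7d blk=15 s=1: L1-HIT | VC [7]
  [5] addr=0x39 blk=7 s=1: VC-HIT | VC [15]
  [6] addr=0x3f blk=7 s=1: L1-HIT | VC [15]
  [7] addr=0x3e blk=7 s=1: L1-HIT | VC [15]
  [8] addr=0x3d blk=7 s=1: L1-HIT | VC [15]
  [9] addr=0x7a blk=15 s=1: VC-HIT | VC [7]
  [10] addr=0x3a blk=7 s=1: VC-HIT | VC [15]
  [11] addr=0x3e blk=7 s=1: L1-HIT | VC [15]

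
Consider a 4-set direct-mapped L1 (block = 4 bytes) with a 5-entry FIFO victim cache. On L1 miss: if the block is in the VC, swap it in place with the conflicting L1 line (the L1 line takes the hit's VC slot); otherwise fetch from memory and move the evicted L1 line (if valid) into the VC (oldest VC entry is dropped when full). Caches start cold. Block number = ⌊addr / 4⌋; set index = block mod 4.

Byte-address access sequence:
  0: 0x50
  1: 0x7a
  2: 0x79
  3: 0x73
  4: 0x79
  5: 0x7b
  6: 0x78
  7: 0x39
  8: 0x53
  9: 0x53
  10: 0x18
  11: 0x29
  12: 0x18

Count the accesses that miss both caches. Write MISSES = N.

  [0] addr=0x50 blk=20 s=0: MISS | VC []
  [1] addr=0x7a blk=30 s=2: MISS | VC []
  [2] addr=0x79 blk=30 s=2: L1-HIT | VC []
  [3] addr=0x73 blk=28 s=0: MISS | VC [20]
  [4] addr=0x79 blk=30 s=2: L1-HIT | VC [20]
  [5] addr=0x7b blk=30 s=2: L1-HIT | VC [20]
  [6] addr=0x78 blk=30 s=2: L1-HIT | VC [20]
  [7] addr=0x39 blk=14 s=2: MISS | VC [20, 30]
  [8] addr=0x53 blk=20 s=0: VC-HIT | VC [28, 30]
  [9] addr=0x53 blk=20 s=0: L1-HIT | VC [28, 30]
  [10] addr=0x18 blk=6 s=2: MISS | VC [28, 30, 14]
  [11] addr=0x29 blk=10 s=2: MISS | VC [28, 30, 14, 6]
  [12] addr=0x18 blk=6 s=2: VC-HIT | VC [28, 30, 14, 10]

MISSES = 6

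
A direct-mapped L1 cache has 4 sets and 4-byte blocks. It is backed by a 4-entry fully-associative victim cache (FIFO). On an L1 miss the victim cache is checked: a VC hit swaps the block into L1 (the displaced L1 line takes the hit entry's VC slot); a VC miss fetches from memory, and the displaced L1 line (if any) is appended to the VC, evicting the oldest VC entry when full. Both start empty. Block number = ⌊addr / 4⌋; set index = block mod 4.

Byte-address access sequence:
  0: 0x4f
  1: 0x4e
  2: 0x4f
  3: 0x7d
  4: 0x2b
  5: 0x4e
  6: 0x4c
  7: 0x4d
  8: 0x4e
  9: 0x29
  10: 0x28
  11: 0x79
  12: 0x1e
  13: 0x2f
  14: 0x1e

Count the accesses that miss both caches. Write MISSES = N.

  [0] addr=0x4f blk=19 s=3: MISS | VC []
  [1] addr=0x4e blk=19 s=3: L1-HIT | VC []
  [2] addr=0x4f blk=19 s=3: L1-HIT | VC []
  [3] addr=0x7d blk=31 s=3: MISS | VC [19]
  [4] addr=0x2b blk=10 s=2: MISS | VC [19]
  [5] addr=0x4e blk=19 s=3: VC-HIT | VC [31]
  [6] addr=0x4c blk=19 s=3: L1-HIT | VC [31]
  [7] addr=0x4d blk=19 s=3: L1-HIT | VC [31]
  [8] addr=0x4e blk=19 s=3: L1-HIT | VC [31]
  [9] addr=0x29 blk=10 s=2: L1-HIT | VC [31]
  [10] addr=0x28 blk=10 s=2: L1-HIT | VC [31]
  [11] addr=0x79 blk=30 s=2: MISS | VC [31, 10]
  [12] addr=0x1e blk=7 s=3: MISS | VC [31, 10, 19]
  [13] addr=0x2f blk=11 s=3: MISS | VC [31, 10, 19, 7]
  [14] addr=0x1e blk=7 s=3: VC-HIT | VC [31, 10, 19, 11]

MISSES = 6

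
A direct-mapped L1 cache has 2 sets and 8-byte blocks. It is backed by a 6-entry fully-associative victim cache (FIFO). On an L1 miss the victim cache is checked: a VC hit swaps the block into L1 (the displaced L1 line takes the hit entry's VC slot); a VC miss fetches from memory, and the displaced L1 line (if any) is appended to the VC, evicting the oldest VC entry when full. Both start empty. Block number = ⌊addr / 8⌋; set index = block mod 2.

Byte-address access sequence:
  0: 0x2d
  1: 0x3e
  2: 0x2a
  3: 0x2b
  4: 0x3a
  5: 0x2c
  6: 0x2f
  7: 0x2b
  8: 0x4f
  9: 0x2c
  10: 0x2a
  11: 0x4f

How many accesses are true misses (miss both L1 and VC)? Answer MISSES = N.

#0 0x2d→b5/s1 MISS; vc=[]
#1 0x3e→b7/s1 MISS; vc=[5]
#2 0x2a→b5/s1 VC-HIT; vc=[7]
#3 0x2b→b5/s1 L1-HIT; vc=[7]
#4 0x3a→b7/s1 VC-HIT; vc=[5]
#5 0x2c→b5/s1 VC-HIT; vc=[7]
#6 0x2f→b5/s1 L1-HIT; vc=[7]
#7 0x2b→b5/s1 L1-HIT; vc=[7]
#8 0x4f→b9/s1 MISS; vc=[7,5]
#9 0x2c→b5/s1 VC-HIT; vc=[7,9]
#10 0x2a→b5/s1 L1-HIT; vc=[7,9]
#11 0x4f→b9/s1 VC-HIT; vc=[7,5]

MISSES = 3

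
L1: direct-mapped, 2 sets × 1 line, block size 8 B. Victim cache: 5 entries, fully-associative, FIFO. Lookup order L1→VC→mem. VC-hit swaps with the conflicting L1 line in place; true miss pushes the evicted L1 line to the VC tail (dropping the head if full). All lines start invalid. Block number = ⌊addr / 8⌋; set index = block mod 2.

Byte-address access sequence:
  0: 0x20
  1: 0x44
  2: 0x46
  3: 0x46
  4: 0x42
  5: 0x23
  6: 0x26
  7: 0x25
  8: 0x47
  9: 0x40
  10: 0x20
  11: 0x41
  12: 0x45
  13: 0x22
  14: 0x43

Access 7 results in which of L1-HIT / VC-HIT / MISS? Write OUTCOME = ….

OUTCOME = L1-HIT

  [0] addr=0x20 blk=4 s=0: MISS | VC []
  [1] addr=0x44 blk=8 s=0: MISS | VC [4]
  [2] addr=0x46 blk=8 s=0: L1-HIT | VC [4]
  [3] addr=0x46 blk=8 s=0: L1-HIT | VC [4]
  [4] addr=0x42 blk=8 s=0: L1-HIT | VC [4]
  [5] addr=0x23 blk=4 s=0: VC-HIT | VC [8]
  [6] addr=0x26 blk=4 s=0: L1-HIT | VC [8]
  [7] addr=0x25 blk=4 s=0: L1-HIT | VC [8]
  [8] addr=0x47 blk=8 s=0: VC-HIT | VC [4]
  [9] addr=0x40 blk=8 s=0: L1-HIT | VC [4]
  [10] addr=0x20 blk=4 s=0: VC-HIT | VC [8]
  [11] addr=0x41 blk=8 s=0: VC-HIT | VC [4]
  [12] addr=0x45 blk=8 s=0: L1-HIT | VC [4]
  [13] addr=0x22 blk=4 s=0: VC-HIT | VC [8]
  [14] addr=0x43 blk=8 s=0: VC-HIT | VC [4]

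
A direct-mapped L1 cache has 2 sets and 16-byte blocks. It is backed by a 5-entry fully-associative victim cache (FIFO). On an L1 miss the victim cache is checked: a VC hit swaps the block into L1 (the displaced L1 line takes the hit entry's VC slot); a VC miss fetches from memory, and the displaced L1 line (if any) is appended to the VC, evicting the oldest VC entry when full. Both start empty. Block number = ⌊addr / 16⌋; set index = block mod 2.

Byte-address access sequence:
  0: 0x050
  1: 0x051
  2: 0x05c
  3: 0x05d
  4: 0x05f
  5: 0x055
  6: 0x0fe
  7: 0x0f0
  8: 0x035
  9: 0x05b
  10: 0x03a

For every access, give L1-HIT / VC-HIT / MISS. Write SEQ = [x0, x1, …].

SEQ = [MISS, L1-HIT, L1-HIT, L1-HIT, L1-HIT, L1-HIT, MISS, L1-HIT, MISS, VC-HIT, VC-HIT]

#0 0x50→b5/s1 MISS; vc=[]
#1 0x51→b5/s1 L1-HIT; vc=[]
#2 0x5c→b5/s1 L1-HIT; vc=[]
#3 0x5d→b5/s1 L1-HIT; vc=[]
#4 0x5f→b5/s1 L1-HIT; vc=[]
#5 0x55→b5/s1 L1-HIT; vc=[]
#6 0xfe→b15/s1 MISS; vc=[5]
#7 0xf0→b15/s1 L1-HIT; vc=[5]
#8 0x35→b3/s1 MISS; vc=[5,15]
#9 0x5b→b5/s1 VC-HIT; vc=[3,15]
#10 0x3a→b3/s1 VC-HIT; vc=[5,15]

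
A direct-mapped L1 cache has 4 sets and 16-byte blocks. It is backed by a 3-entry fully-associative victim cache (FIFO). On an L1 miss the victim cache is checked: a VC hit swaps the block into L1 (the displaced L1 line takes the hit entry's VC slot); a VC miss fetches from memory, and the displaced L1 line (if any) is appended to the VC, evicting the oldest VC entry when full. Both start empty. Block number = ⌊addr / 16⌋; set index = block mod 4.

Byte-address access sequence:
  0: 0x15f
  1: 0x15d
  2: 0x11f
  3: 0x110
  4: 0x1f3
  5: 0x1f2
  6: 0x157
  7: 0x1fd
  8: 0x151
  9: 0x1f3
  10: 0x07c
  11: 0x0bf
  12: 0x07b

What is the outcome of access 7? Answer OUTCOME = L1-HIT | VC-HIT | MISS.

0: 0x15f (blk 21, set 1) → MISS  vc=[]
1: 0x15d (blk 21, set 1) → L1-HIT  vc=[]
2: 0x11f (blk 17, set 1) → MISS  vc=[21]
3: 0x110 (blk 17, set 1) → L1-HIT  vc=[21]
4: 0x1f3 (blk 31, set 3) → MISS  vc=[21]
5: 0x1f2 (blk 31, set 3) → L1-HIT  vc=[21]
6: 0x157 (blk 21, set 1) → VC-HIT  vc=[17]
7: 0x1fd (blk 31, set 3) → L1-HIT  vc=[17]
8: 0x151 (blk 21, set 1) → L1-HIT  vc=[17]
9: 0x1f3 (blk 31, set 3) → L1-HIT  vc=[17]
10: 0x7c (blk 7, set 3) → MISS  vc=[17, 31]
11: 0xbf (blk 11, set 3) → MISS  vc=[17, 31, 7]
12: 0x7b (blk 7, set 3) → VC-HIT  vc=[17, 31, 11]

OUTCOME = L1-HIT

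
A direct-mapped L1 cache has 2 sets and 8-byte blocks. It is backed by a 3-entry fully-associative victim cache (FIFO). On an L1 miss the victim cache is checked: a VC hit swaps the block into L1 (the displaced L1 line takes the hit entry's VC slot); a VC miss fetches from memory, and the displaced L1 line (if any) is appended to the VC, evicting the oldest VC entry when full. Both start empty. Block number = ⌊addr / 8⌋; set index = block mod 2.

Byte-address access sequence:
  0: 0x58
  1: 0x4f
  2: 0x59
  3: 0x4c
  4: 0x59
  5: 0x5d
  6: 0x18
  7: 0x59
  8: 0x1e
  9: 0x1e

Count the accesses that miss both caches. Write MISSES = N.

MISSES = 3

  [0] addr=0x58 blk=11 s=1: MISS | VC []
  [1] addr=0x4f blk=9 s=1: MISS | VC [11]
  [2] addr=0x59 blk=11 s=1: VC-HIT | VC [9]
  [3] addr=0x4c blk=9 s=1: VC-HIT | VC [11]
  [4] addr=0x59 blk=11 s=1: VC-HIT | VC [9]
  [5] addr=0x5d blk=11 s=1: L1-HIT | VC [9]
  [6] addr=0x18 blk=3 s=1: MISS | VC [9, 11]
  [7] addr=0x59 blk=11 s=1: VC-HIT | VC [9, 3]
  [8] addr=0x1e blk=3 s=1: VC-HIT | VC [9, 11]
  [9] addr=0x1e blk=3 s=1: L1-HIT | VC [9, 11]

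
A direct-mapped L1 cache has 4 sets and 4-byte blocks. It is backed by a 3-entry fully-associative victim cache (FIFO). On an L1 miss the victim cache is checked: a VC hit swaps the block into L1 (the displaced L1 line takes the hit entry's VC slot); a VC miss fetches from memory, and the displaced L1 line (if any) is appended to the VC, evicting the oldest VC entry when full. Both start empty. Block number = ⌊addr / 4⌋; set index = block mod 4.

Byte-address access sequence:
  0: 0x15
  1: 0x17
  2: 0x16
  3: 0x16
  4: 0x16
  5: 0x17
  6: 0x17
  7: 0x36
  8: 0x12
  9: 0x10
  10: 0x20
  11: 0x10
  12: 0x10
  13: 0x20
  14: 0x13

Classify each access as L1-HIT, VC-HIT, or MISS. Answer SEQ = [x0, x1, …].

SEQ = [MISS, L1-HIT, L1-HIT, L1-HIT, L1-HIT, L1-HIT, L1-HIT, MISS, MISS, L1-HIT, MISS, VC-HIT, L1-HIT, VC-HIT, VC-HIT]

0: 0x15 (blk 5, set 1) → MISS  vc=[]
1: 0x17 (blk 5, set 1) → L1-HIT  vc=[]
2: 0x16 (blk 5, set 1) → L1-HIT  vc=[]
3: 0x16 (blk 5, set 1) → L1-HIT  vc=[]
4: 0x16 (blk 5, set 1) → L1-HIT  vc=[]
5: 0x17 (blk 5, set 1) → L1-HIT  vc=[]
6: 0x17 (blk 5, set 1) → L1-HIT  vc=[]
7: 0x36 (blk 13, set 1) → MISS  vc=[5]
8: 0x12 (blk 4, set 0) → MISS  vc=[5]
9: 0x10 (blk 4, set 0) → L1-HIT  vc=[5]
10: 0x20 (blk 8, set 0) → MISS  vc=[5, 4]
11: 0x10 (blk 4, set 0) → VC-HIT  vc=[5, 8]
12: 0x10 (blk 4, set 0) → L1-HIT  vc=[5, 8]
13: 0x20 (blk 8, set 0) → VC-HIT  vc=[5, 4]
14: 0x13 (blk 4, set 0) → VC-HIT  vc=[5, 8]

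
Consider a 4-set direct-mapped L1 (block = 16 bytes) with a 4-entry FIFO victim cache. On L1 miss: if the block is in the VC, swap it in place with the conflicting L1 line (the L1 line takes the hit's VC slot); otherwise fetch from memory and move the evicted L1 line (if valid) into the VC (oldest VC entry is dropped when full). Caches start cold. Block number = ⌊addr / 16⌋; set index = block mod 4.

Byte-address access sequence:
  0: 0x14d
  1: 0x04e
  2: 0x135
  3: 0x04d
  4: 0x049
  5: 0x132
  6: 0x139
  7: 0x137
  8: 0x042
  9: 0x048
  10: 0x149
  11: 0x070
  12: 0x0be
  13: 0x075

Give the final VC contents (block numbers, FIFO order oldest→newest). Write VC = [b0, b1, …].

  [0] addr=0x14d blk=20 s=0: MISS | VC []
  [1] addr=0x4e blk=4 s=0: MISS | VC [20]
  [2] addr=0x135 blk=19 s=3: MISS | VC [20]
  [3] addr=0x4d blk=4 s=0: L1-HIT | VC [20]
  [4] addr=0x49 blk=4 s=0: L1-HIT | VC [20]
  [5] addr=0x132 blk=19 s=3: L1-HIT | VC [20]
  [6] addr=0x139 blk=19 s=3: L1-HIT | VC [20]
  [7] addr=0x137 blk=19 s=3: L1-HIT | VC [20]
  [8] addr=0x42 blk=4 s=0: L1-HIT | VC [20]
  [9] addr=0x48 blk=4 s=0: L1-HIT | VC [20]
  [10] addr=0x149 blk=20 s=0: VC-HIT | VC [4]
  [11] addr=0x70 blk=7 s=3: MISS | VC [4, 19]
  [12] addr=0xbe blk=11 s=3: MISS | VC [4, 19, 7]
  [13] addr=0x75 blk=7 s=3: VC-HIT | VC [4, 19, 11]

VC = [4, 19, 11]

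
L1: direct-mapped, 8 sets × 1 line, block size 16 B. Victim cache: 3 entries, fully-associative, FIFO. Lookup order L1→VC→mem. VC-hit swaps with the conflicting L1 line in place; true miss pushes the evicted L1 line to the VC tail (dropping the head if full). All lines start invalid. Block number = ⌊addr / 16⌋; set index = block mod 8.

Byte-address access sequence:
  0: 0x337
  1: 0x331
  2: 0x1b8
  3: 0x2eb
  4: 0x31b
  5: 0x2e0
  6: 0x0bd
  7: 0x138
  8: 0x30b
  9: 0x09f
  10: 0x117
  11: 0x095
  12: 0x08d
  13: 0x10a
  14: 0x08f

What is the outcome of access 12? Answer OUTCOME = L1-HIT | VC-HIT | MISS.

OUTCOME = MISS

#0 0x337→b51/s3 MISS; vc=[]
#1 0x331→b51/s3 L1-HIT; vc=[]
#2 0x1b8→b27/s3 MISS; vc=[51]
#3 0x2eb→b46/s6 MISS; vc=[51]
#4 0x31b→b49/s1 MISS; vc=[51]
#5 0x2e0→b46/s6 L1-HIT; vc=[51]
#6 0xbd→b11/s3 MISS; vc=[51,27]
#7 0x138→b19/s3 MISS; vc=[51,27,11]
#8 0x30b→b48/s0 MISS; vc=[51,27,11]
#9 0x9f→b9/s1 MISS; vc=[27,11,49]
#10 0x117→b17/s1 MISS; vc=[11,49,9]
#11 0x95→b9/s1 VC-HIT; vc=[11,49,17]
#12 0x8d→b8/s0 MISS; vc=[49,17,48]
#13 0x10a→b16/s0 MISS; vc=[17,48,8]
#14 0x8f→b8/s0 VC-HIT; vc=[17,48,16]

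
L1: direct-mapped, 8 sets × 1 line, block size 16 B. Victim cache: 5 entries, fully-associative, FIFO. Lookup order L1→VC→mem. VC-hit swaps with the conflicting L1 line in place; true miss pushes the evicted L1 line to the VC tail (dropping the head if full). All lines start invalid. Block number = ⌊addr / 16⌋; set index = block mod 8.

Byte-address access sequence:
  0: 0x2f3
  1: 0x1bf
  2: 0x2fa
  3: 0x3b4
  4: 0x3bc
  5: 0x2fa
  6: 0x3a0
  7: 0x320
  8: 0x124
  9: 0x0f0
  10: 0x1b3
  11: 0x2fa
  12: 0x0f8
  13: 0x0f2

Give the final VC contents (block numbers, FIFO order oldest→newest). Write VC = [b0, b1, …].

0: 0x2f3 (blk 47, set 7) → MISS  vc=[]
1: 0x1bf (blk 27, set 3) → MISS  vc=[]
2: 0x2fa (blk 47, set 7) → L1-HIT  vc=[]
3: 0x3b4 (blk 59, set 3) → MISS  vc=[27]
4: 0x3bc (blk 59, set 3) → L1-HIT  vc=[27]
5: 0x2fa (blk 47, set 7) → L1-HIT  vc=[27]
6: 0x3a0 (blk 58, set 2) → MISS  vc=[27]
7: 0x320 (blk 50, set 2) → MISS  vc=[27, 58]
8: 0x124 (blk 18, set 2) → MISS  vc=[27, 58, 50]
9: 0xf0 (blk 15, set 7) → MISS  vc=[27, 58, 50, 47]
10: 0x1b3 (blk 27, set 3) → VC-HIT  vc=[59, 58, 50, 47]
11: 0x2fa (blk 47, set 7) → VC-HIT  vc=[59, 58, 50, 15]
12: 0xf8 (blk 15, set 7) → VC-HIT  vc=[59, 58, 50, 47]
13: 0xf2 (blk 15, set 7) → L1-HIT  vc=[59, 58, 50, 47]

VC = [59, 58, 50, 47]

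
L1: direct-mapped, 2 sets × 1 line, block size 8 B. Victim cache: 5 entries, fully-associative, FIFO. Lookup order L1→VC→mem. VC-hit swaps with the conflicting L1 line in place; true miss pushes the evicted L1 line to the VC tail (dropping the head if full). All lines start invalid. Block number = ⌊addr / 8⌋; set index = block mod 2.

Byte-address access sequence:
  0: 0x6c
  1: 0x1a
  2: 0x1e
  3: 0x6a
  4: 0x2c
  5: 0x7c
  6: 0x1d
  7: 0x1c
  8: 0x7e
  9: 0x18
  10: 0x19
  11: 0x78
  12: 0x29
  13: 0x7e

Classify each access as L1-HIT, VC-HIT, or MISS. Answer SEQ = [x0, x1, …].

0: 0x6c (blk 13, set 1) → MISS  vc=[]
1: 0x1a (blk 3, set 1) → MISS  vc=[13]
2: 0x1e (blk 3, set 1) → L1-HIT  vc=[13]
3: 0x6a (blk 13, set 1) → VC-HIT  vc=[3]
4: 0x2c (blk 5, set 1) → MISS  vc=[3, 13]
5: 0x7c (blk 15, set 1) → MISS  vc=[3, 13, 5]
6: 0x1d (blk 3, set 1) → VC-HIT  vc=[15, 13, 5]
7: 0x1c (blk 3, set 1) → L1-HIT  vc=[15, 13, 5]
8: 0x7e (blk 15, set 1) → VC-HIT  vc=[3, 13, 5]
9: 0x18 (blk 3, set 1) → VC-HIT  vc=[15, 13, 5]
10: 0x19 (blk 3, set 1) → L1-HIT  vc=[15, 13, 5]
11: 0x78 (blk 15, set 1) → VC-HIT  vc=[3, 13, 5]
12: 0x29 (blk 5, set 1) → VC-HIT  vc=[3, 13, 15]
13: 0x7e (blk 15, set 1) → VC-HIT  vc=[3, 13, 5]

SEQ = [MISS, MISS, L1-HIT, VC-HIT, MISS, MISS, VC-HIT, L1-HIT, VC-HIT, VC-HIT, L1-HIT, VC-HIT, VC-HIT, VC-HIT]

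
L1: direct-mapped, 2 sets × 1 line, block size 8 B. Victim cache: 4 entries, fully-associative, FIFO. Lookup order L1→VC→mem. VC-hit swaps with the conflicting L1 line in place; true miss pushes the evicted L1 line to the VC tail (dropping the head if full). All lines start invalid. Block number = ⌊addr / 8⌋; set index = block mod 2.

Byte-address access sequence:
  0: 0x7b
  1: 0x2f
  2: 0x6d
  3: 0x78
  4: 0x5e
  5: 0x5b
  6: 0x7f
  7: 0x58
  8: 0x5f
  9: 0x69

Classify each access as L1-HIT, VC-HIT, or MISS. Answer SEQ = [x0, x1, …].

0: 0x7b (blk 15, set 1) → MISS  vc=[]
1: 0x2f (blk 5, set 1) → MISS  vc=[15]
2: 0x6d (blk 13, set 1) → MISS  vc=[15, 5]
3: 0x78 (blk 15, set 1) → VC-HIT  vc=[13, 5]
4: 0x5e (blk 11, set 1) → MISS  vc=[13, 5, 15]
5: 0x5b (blk 11, set 1) → L1-HIT  vc=[13, 5, 15]
6: 0x7f (blk 15, set 1) → VC-HIT  vc=[13, 5, 11]
7: 0x58 (blk 11, set 1) → VC-HIT  vc=[13, 5, 15]
8: 0x5f (blk 11, set 1) → L1-HIT  vc=[13, 5, 15]
9: 0x69 (blk 13, set 1) → VC-HIT  vc=[11, 5, 15]

SEQ = [MISS, MISS, MISS, VC-HIT, MISS, L1-HIT, VC-HIT, VC-HIT, L1-HIT, VC-HIT]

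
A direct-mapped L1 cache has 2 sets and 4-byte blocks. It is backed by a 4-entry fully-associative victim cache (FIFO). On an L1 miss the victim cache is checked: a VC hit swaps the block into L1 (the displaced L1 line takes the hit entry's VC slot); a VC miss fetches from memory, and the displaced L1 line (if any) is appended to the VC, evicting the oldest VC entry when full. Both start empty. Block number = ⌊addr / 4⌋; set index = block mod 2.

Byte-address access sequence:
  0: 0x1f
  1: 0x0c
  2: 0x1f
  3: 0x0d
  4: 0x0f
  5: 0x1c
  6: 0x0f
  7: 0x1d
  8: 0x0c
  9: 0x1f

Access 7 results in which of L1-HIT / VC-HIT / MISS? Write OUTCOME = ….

OUTCOME = VC-HIT

  [0] addr=0x1f blk=7 s=1: MISS | VC []
  [1] addr=0xc blk=3 s=1: MISS | VC [7]
  [2] addr=0x1f blk=7 s=1: VC-HIT | VC [3]
  [3] addr=0xd blk=3 s=1: VC-HIT | VC [7]
  [4] addr=0xf blk=3 s=1: L1-HIT | VC [7]
  [5] addr=0x1c blk=7 s=1: VC-HIT | VC [3]
  [6] addr=0xf blk=3 s=1: VC-HIT | VC [7]
  [7] addr=0x1d blk=7 s=1: VC-HIT | VC [3]
  [8] addr=0xc blk=3 s=1: VC-HIT | VC [7]
  [9] addr=0x1f blk=7 s=1: VC-HIT | VC [3]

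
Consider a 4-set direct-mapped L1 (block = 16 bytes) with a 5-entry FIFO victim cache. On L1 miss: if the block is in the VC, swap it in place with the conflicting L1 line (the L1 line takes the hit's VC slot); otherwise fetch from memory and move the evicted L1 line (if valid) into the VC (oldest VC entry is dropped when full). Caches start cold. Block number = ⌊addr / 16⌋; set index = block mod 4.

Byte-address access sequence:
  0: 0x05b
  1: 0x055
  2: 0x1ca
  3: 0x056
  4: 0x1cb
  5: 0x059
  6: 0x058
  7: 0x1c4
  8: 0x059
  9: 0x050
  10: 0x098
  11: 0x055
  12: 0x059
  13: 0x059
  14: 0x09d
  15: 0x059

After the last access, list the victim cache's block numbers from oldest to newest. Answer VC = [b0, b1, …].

VC = [9]

  [0] addr=0x5b blk=5 s=1: MISS | VC []
  [1] addr=0x55 blk=5 s=1: L1-HIT | VC []
  [2] addr=0x1ca blk=28 s=0: MISS | VC []
  [3] addr=0x56 blk=5 s=1: L1-HIT | VC []
  [4] addr=0x1cb blk=28 s=0: L1-HIT | VC []
  [5] addr=0x59 blk=5 s=1: L1-HIT | VC []
  [6] addr=0x58 blk=5 s=1: L1-HIT | VC []
  [7] addr=0x1c4 blk=28 s=0: L1-HIT | VC []
  [8] addr=0x59 blk=5 s=1: L1-HIT | VC []
  [9] addr=0x50 blk=5 s=1: L1-HIT | VC []
  [10] addr=0x98 blk=9 s=1: MISS | VC [5]
  [11] addr=0x55 blk=5 s=1: VC-HIT | VC [9]
  [12] addr=0x59 blk=5 s=1: L1-HIT | VC [9]
  [13] addr=0x59 blk=5 s=1: L1-HIT | VC [9]
  [14] addr=0x9d blk=9 s=1: VC-HIT | VC [5]
  [15] addr=0x59 blk=5 s=1: VC-HIT | VC [9]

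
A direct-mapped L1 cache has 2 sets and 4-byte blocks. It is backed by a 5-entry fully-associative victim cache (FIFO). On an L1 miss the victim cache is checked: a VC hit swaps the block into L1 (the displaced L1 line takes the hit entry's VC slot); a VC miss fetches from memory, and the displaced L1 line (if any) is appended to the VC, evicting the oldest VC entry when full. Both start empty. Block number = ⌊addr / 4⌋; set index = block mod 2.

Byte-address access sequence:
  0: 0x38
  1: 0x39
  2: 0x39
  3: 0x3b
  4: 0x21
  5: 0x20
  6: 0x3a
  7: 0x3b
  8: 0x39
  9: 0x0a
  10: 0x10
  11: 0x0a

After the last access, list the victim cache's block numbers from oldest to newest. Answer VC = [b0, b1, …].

0: 0x38 (blk 14, set 0) → MISS  vc=[]
1: 0x39 (blk 14, set 0) → L1-HIT  vc=[]
2: 0x39 (blk 14, set 0) → L1-HIT  vc=[]
3: 0x3b (blk 14, set 0) → L1-HIT  vc=[]
4: 0x21 (blk 8, set 0) → MISS  vc=[14]
5: 0x20 (blk 8, set 0) → L1-HIT  vc=[14]
6: 0x3a (blk 14, set 0) → VC-HIT  vc=[8]
7: 0x3b (blk 14, set 0) → L1-HIT  vc=[8]
8: 0x39 (blk 14, set 0) → L1-HIT  vc=[8]
9: 0xa (blk 2, set 0) → MISS  vc=[8, 14]
10: 0x10 (blk 4, set 0) → MISS  vc=[8, 14, 2]
11: 0xa (blk 2, set 0) → VC-HIT  vc=[8, 14, 4]

VC = [8, 14, 4]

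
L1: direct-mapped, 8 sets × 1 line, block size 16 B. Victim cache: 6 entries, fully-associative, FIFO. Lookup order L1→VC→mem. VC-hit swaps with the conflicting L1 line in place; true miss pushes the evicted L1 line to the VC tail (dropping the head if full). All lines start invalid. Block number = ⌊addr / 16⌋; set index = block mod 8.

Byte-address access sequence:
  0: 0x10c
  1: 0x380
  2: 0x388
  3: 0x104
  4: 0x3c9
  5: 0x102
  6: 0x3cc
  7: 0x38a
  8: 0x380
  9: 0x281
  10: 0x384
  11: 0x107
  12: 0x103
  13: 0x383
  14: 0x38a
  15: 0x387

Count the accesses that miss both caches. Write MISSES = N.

MISSES = 4

0: 0x10c (blk 16, set 0) → MISS  vc=[]
1: 0x380 (blk 56, set 0) → MISS  vc=[16]
2: 0x388 (blk 56, set 0) → L1-HIT  vc=[16]
3: 0x104 (blk 16, set 0) → VC-HIT  vc=[56]
4: 0x3c9 (blk 60, set 4) → MISS  vc=[56]
5: 0x102 (blk 16, set 0) → L1-HIT  vc=[56]
6: 0x3cc (blk 60, set 4) → L1-HIT  vc=[56]
7: 0x38a (blk 56, set 0) → VC-HIT  vc=[16]
8: 0x380 (blk 56, set 0) → L1-HIT  vc=[16]
9: 0x281 (blk 40, set 0) → MISS  vc=[16, 56]
10: 0x384 (blk 56, set 0) → VC-HIT  vc=[16, 40]
11: 0x107 (blk 16, set 0) → VC-HIT  vc=[56, 40]
12: 0x103 (blk 16, set 0) → L1-HIT  vc=[56, 40]
13: 0x383 (blk 56, set 0) → VC-HIT  vc=[16, 40]
14: 0x38a (blk 56, set 0) → L1-HIT  vc=[16, 40]
15: 0x387 (blk 56, set 0) → L1-HIT  vc=[16, 40]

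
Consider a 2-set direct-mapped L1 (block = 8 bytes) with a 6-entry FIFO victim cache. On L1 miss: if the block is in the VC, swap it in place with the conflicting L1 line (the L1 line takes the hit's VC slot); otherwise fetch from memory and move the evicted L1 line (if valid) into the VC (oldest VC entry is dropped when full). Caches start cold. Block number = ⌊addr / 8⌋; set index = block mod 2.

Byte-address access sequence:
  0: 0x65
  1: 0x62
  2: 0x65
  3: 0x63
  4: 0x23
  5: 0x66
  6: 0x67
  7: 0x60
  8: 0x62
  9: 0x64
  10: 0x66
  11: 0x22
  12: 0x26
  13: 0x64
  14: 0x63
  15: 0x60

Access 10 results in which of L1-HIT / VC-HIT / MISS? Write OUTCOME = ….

#0 0x65→b12/s0 MISS; vc=[]
#1 0x62→b12/s0 L1-HIT; vc=[]
#2 0x65→b12/s0 L1-HIT; vc=[]
#3 0x63→b12/s0 L1-HIT; vc=[]
#4 0x23→b4/s0 MISS; vc=[12]
#5 0x66→b12/s0 VC-HIT; vc=[4]
#6 0x67→b12/s0 L1-HIT; vc=[4]
#7 0x60→b12/s0 L1-HIT; vc=[4]
#8 0x62→b12/s0 L1-HIT; vc=[4]
#9 0x64→b12/s0 L1-HIT; vc=[4]
#10 0x66→b12/s0 L1-HIT; vc=[4]
#11 0x22→b4/s0 VC-HIT; vc=[12]
#12 0x26→b4/s0 L1-HIT; vc=[12]
#13 0x64→b12/s0 VC-HIT; vc=[4]
#14 0x63→b12/s0 L1-HIT; vc=[4]
#15 0x60→b12/s0 L1-HIT; vc=[4]

OUTCOME = L1-HIT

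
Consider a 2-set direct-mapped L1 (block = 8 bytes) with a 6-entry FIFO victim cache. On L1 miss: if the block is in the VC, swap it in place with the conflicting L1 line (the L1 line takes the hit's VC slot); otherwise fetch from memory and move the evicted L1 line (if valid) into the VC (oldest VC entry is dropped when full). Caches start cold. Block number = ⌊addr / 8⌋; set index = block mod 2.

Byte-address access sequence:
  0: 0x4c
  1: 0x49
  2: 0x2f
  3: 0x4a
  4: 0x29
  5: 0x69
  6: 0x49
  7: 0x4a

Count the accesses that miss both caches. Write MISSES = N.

MISSES = 3

#0 0x4c→b9/s1 MISS; vc=[]
#1 0x49→b9/s1 L1-HIT; vc=[]
#2 0x2f→b5/s1 MISS; vc=[9]
#3 0x4a→b9/s1 VC-HIT; vc=[5]
#4 0x29→b5/s1 VC-HIT; vc=[9]
#5 0x69→b13/s1 MISS; vc=[9,5]
#6 0x49→b9/s1 VC-HIT; vc=[13,5]
#7 0x4a→b9/s1 L1-HIT; vc=[13,5]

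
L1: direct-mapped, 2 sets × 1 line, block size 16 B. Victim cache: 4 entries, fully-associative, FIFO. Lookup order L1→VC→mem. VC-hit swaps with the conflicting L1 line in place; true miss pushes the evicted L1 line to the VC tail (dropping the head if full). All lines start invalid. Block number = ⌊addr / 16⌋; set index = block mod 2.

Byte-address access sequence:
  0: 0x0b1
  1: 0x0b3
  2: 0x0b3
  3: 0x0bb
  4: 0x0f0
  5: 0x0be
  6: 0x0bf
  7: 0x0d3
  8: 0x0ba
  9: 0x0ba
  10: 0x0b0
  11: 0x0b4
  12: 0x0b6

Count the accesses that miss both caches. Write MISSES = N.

0: 0xb1 (blk 11, set 1) → MISS  vc=[]
1: 0xb3 (blk 11, set 1) → L1-HIT  vc=[]
2: 0xb3 (blk 11, set 1) → L1-HIT  vc=[]
3: 0xbb (blk 11, set 1) → L1-HIT  vc=[]
4: 0xf0 (blk 15, set 1) → MISS  vc=[11]
5: 0xbe (blk 11, set 1) → VC-HIT  vc=[15]
6: 0xbf (blk 11, set 1) → L1-HIT  vc=[15]
7: 0xd3 (blk 13, set 1) → MISS  vc=[15, 11]
8: 0xba (blk 11, set 1) → VC-HIT  vc=[15, 13]
9: 0xba (blk 11, set 1) → L1-HIT  vc=[15, 13]
10: 0xb0 (blk 11, set 1) → L1-HIT  vc=[15, 13]
11: 0xb4 (blk 11, set 1) → L1-HIT  vc=[15, 13]
12: 0xb6 (blk 11, set 1) → L1-HIT  vc=[15, 13]

MISSES = 3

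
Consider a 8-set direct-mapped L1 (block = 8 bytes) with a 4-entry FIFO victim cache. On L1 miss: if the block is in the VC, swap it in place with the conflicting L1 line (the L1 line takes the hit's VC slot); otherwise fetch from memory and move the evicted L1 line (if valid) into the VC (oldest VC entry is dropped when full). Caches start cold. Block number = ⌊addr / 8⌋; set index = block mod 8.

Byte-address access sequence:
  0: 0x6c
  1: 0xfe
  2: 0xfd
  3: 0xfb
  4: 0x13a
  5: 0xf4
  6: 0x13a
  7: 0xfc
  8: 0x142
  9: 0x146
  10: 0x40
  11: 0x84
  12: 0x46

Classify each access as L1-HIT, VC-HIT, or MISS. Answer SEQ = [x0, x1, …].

SEQ = [MISS, MISS, L1-HIT, L1-HIT, MISS, MISS, L1-HIT, VC-HIT, MISS, L1-HIT, MISS, MISS, VC-HIT]

0: 0x6c (blk 13, set 5) → MISS  vc=[]
1: 0xfe (blk 31, set 7) → MISS  vc=[]
2: 0xfd (blk 31, set 7) → L1-HIT  vc=[]
3: 0xfb (blk 31, set 7) → L1-HIT  vc=[]
4: 0x13a (blk 39, set 7) → MISS  vc=[31]
5: 0xf4 (blk 30, set 6) → MISS  vc=[31]
6: 0x13a (blk 39, set 7) → L1-HIT  vc=[31]
7: 0xfc (blk 31, set 7) → VC-HIT  vc=[39]
8: 0x142 (blk 40, set 0) → MISS  vc=[39]
9: 0x146 (blk 40, set 0) → L1-HIT  vc=[39]
10: 0x40 (blk 8, set 0) → MISS  vc=[39, 40]
11: 0x84 (blk 16, set 0) → MISS  vc=[39, 40, 8]
12: 0x46 (blk 8, set 0) → VC-HIT  vc=[39, 40, 16]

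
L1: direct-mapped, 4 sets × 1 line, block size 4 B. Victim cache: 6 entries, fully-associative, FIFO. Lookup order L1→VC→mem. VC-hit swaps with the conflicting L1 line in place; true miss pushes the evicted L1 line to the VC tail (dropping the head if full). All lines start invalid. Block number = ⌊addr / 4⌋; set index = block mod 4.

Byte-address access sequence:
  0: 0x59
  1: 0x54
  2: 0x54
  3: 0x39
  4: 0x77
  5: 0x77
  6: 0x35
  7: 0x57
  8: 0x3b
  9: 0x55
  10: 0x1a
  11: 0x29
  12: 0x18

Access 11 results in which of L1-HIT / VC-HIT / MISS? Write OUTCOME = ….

0: 0x59 (blk 22, set 2) → MISS  vc=[]
1: 0x54 (blk 21, set 1) → MISS  vc=[]
2: 0x54 (blk 21, set 1) → L1-HIT  vc=[]
3: 0x39 (blk 14, set 2) → MISS  vc=[22]
4: 0x77 (blk 29, set 1) → MISS  vc=[22, 21]
5: 0x77 (blk 29, set 1) → L1-HIT  vc=[22, 21]
6: 0x35 (blk 13, set 1) → MISS  vc=[22, 21, 29]
7: 0x57 (blk 21, set 1) → VC-HIT  vc=[22, 13, 29]
8: 0x3b (blk 14, set 2) → L1-HIT  vc=[22, 13, 29]
9: 0x55 (blk 21, set 1) → L1-HIT  vc=[22, 13, 29]
10: 0x1a (blk 6, set 2) → MISS  vc=[22, 13, 29, 14]
11: 0x29 (blk 10, set 2) → MISS  vc=[22, 13, 29, 14, 6]
12: 0x18 (blk 6, set 2) → VC-HIT  vc=[22, 13, 29, 14, 10]

OUTCOME = MISS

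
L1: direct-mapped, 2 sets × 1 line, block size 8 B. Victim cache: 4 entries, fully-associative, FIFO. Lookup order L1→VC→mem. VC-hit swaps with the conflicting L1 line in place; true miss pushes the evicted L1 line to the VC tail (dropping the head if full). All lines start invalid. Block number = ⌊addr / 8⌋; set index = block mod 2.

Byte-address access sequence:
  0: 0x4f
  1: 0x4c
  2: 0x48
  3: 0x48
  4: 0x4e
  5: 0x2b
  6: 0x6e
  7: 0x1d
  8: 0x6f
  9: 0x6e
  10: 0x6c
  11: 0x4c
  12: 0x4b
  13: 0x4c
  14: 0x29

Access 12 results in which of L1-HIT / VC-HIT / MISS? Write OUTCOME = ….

OUTCOME = L1-HIT

0: 0x4f (blk 9, set 1) → MISS  vc=[]
1: 0x4c (blk 9, set 1) → L1-HIT  vc=[]
2: 0x48 (blk 9, set 1) → L1-HIT  vc=[]
3: 0x48 (blk 9, set 1) → L1-HIT  vc=[]
4: 0x4e (blk 9, set 1) → L1-HIT  vc=[]
5: 0x2b (blk 5, set 1) → MISS  vc=[9]
6: 0x6e (blk 13, set 1) → MISS  vc=[9, 5]
7: 0x1d (blk 3, set 1) → MISS  vc=[9, 5, 13]
8: 0x6f (blk 13, set 1) → VC-HIT  vc=[9, 5, 3]
9: 0x6e (blk 13, set 1) → L1-HIT  vc=[9, 5, 3]
10: 0x6c (blk 13, set 1) → L1-HIT  vc=[9, 5, 3]
11: 0x4c (blk 9, set 1) → VC-HIT  vc=[13, 5, 3]
12: 0x4b (blk 9, set 1) → L1-HIT  vc=[13, 5, 3]
13: 0x4c (blk 9, set 1) → L1-HIT  vc=[13, 5, 3]
14: 0x29 (blk 5, set 1) → VC-HIT  vc=[13, 9, 3]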